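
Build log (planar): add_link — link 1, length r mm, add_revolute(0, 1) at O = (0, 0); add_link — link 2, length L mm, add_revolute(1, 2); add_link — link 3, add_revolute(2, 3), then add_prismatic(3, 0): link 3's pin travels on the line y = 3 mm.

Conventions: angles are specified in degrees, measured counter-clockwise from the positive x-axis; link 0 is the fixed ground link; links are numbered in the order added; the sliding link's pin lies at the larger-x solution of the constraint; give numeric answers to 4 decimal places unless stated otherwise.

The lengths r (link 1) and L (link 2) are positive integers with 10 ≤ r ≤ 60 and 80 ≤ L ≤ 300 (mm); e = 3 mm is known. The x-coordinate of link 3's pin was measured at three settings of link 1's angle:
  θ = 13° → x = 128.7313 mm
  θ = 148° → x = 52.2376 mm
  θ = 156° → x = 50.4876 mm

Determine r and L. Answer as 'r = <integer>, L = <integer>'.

constraint per measurement: (x − r cos θ)² + (r sin θ − e)² = L²
subtracting the θ₁ and θ₂ equations cancels the r² and L² terms:
r = (x₁² − x₂²) / (2[(x₁cos θ₁ + e sin θ₁) − (x₂cos θ₂ + e sin θ₂)]) = 41.0000 → r = 41
L² = (x₁ − r cos θ₁)² + (r sin θ₁ − e)² = 7920.9918 → L = 89.0000 → L = 89
check at θ₃=156°: x = 50.4876 (printed 50.4876) ✓

r = 41, L = 89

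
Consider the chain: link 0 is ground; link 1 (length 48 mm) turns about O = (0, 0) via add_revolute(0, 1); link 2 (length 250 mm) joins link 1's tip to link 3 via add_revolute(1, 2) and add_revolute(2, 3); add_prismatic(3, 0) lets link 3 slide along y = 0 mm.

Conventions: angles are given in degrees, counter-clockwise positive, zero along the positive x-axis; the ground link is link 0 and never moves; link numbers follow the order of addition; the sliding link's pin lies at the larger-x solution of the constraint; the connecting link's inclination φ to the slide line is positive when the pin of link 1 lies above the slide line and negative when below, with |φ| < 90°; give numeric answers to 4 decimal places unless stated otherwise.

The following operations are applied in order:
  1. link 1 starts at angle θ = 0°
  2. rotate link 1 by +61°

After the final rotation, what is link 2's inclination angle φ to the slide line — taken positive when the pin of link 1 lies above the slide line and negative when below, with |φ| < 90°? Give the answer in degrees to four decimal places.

geometry: r = 48 mm, L = 250 mm, e = 0 mm; θ starts at 0°
rotate link 1 by +61°: θ ← 0° +61° = 61°
h = r sin θ − e = 41.981746 − 0 = 41.981746
sin φ = h / L = 41.981746 / 250 = 0.16792698
φ = arcsin(0.16792698) = 9.667311°

9.6673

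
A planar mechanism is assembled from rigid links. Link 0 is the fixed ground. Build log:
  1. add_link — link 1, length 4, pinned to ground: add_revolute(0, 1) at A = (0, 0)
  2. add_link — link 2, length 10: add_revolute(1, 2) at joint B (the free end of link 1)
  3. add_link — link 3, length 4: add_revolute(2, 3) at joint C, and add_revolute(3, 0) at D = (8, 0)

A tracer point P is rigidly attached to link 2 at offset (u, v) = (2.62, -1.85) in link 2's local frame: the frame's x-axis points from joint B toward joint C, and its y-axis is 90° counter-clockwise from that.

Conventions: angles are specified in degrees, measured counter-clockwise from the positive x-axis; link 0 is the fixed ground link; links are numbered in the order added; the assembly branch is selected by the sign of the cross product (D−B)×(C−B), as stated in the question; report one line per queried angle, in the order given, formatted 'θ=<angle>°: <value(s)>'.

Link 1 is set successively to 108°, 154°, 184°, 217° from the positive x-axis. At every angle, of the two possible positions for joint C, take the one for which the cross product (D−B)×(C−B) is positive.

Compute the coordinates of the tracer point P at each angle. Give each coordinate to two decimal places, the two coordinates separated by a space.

A=(0,0), D=(8.00,0)
θ=108°: B = A + 4.00·(cos108°, sin108°) = (-1.2361, 3.8042)
θ=108°: |BD| = 9.9888
θ=108°: circle(B,10.00) ∩ circle(D,4.00): a=9.1991, h=3.9213
θ=108°:   candidates: C₊=(8.7632,3.9265) cross=39.169; C₋=(5.7764,-3.3250) cross=-39.169
θ=108°:   branch + wants cross > 0 → take C=(8.7632,3.9265) (cross=39.169)
θ=108°: ex = (C−B)/|BC| = (0.9999,0.0122); ey = (-0.0122,0.9999)
θ=108°: P = B + 2.62·ex + -1.85·ey = (1.4064,1.9864)
θ=154°: B = A + 4.00·(cos154°, sin154°) = (-3.5952, 1.7535)
θ=154°: |BD| = 11.7270
θ=154°: circle(B,10.00) ∩ circle(D,4.00): a=9.4450, h=3.2852
θ=154°:   candidates: C₊=(6.2348,3.5895) cross=38.525; C₋=(5.2524,-2.9070) cross=-38.525
θ=154°:   branch + wants cross > 0 → take C=(6.2348,3.5895) (cross=38.525)
θ=154°: ex = (C−B)/|BC| = (0.9830,0.1836); ey = (-0.1836,0.9830)
θ=154°: P = B + 2.62·ex + -1.85·ey = (-0.6801,0.4160)
θ=184°: B = A + 4.00·(cos184°, sin184°) = (-3.9903, -0.2790)
θ=184°: |BD| = 11.9935
θ=184°: circle(B,10.00) ∩ circle(D,4.00): a=9.4986, h=3.1266
θ=184°:   candidates: C₊=(5.4331,3.0677) cross=37.499; C₋=(5.5786,-3.1838) cross=-37.499
θ=184°:   branch + wants cross > 0 → take C=(5.4331,3.0677) (cross=37.499)
θ=184°: ex = (C−B)/|BC| = (0.9423,0.3347); ey = (-0.3347,0.9423)
θ=184°: P = B + 2.62·ex + -1.85·ey = (-0.9022,-1.1455)
θ=217°: B = A + 4.00·(cos217°, sin217°) = (-3.1945, -2.4073)
θ=217°: |BD| = 11.4504
θ=217°: circle(B,10.00) ∩ circle(D,4.00): a=9.3932, h=3.4304
θ=217°:   candidates: C₊=(5.2675,2.9213) cross=39.280; C₋=(6.7099,-3.7863) cross=-39.280
θ=217°:   branch + wants cross > 0 → take C=(5.2675,2.9213) (cross=39.280)
θ=217°: ex = (C−B)/|BC| = (0.8462,0.5329); ey = (-0.5329,0.8462)
θ=217°: P = B + 2.62·ex + -1.85·ey = (0.0083,-2.5767)

θ=108°: 1.41 1.99
θ=154°: -0.68 0.42
θ=184°: -0.90 -1.15
θ=217°: 0.01 -2.58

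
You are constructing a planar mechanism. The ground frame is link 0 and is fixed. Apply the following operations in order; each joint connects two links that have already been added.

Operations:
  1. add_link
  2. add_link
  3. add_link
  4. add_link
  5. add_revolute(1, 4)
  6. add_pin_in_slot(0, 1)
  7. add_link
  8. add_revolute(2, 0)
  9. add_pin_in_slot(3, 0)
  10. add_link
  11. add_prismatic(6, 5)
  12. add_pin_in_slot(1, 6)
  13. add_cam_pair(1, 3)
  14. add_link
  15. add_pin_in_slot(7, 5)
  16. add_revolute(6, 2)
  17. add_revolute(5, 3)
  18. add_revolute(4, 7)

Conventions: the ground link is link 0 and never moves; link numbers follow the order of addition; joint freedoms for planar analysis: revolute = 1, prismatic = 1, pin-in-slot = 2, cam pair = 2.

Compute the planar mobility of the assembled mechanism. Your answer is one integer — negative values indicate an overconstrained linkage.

link 0 = ground. State L|J1|J2 = 1|0|0
+link1  2|0|0
+link2  3|0|0
+link3  4|0|0
+link4  5|0|0
R(1,4) f=1→J1  5|1|0
PS(0,1) f=2→J2  5|1|1
+link5  6|1|1
R(2,0) f=1→J1  6|2|1
PS(3,0) f=2→J2  6|2|2
+link6  7|2|2
P(6,5) f=1→J1  7|3|2
PS(1,6) f=2→J2  7|3|3
C(1,3) f=2→J2  7|3|4
+link7  8|3|4
PS(7,5) f=2→J2  8|3|5
R(6,2) f=1→J1  8|4|5
R(5,3) f=1→J1  8|5|5
R(4,7) f=1→J1  8|6|5
M = 3(8−1)−2·6−5 = 21−12−5 = 4

M = 4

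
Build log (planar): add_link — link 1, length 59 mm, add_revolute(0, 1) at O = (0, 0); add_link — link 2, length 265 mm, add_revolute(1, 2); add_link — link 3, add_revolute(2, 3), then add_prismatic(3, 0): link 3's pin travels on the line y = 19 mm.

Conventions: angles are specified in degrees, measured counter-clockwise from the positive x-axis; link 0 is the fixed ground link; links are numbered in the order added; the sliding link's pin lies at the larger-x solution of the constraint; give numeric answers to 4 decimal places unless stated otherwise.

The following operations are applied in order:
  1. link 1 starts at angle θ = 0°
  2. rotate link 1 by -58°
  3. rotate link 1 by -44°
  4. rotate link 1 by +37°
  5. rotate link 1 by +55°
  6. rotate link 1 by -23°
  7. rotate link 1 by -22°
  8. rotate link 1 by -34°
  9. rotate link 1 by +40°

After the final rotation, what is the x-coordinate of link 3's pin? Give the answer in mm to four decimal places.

geometry: r = 59 mm, L = 265 mm, e = 19 mm; θ starts at 0°
rotate link 1 by -58°: θ ← 0° -58° = -58°
rotate link 1 by -44°: θ ← -58° -44° = -102°
rotate link 1 by +37°: θ ← -102° +37° = -65°
rotate link 1 by +55°: θ ← -65° +55° = -10°
rotate link 1 by -23°: θ ← -10° -23° = -33°
rotate link 1 by -22°: θ ← -33° -22° = -55°
rotate link 1 by -34°: θ ← -55° -34° = -89°
rotate link 1 by +40°: θ ← -89° +40° = -49°
crank pin P = (r cos θ, r sin θ) = (38.707483, -44.527865)
h = r sin θ − e = -44.527865 − 19 = -63.527865
x = r cos θ + √(L² − h²) = 38.707483 + 257.272638 = 295.980121

295.9801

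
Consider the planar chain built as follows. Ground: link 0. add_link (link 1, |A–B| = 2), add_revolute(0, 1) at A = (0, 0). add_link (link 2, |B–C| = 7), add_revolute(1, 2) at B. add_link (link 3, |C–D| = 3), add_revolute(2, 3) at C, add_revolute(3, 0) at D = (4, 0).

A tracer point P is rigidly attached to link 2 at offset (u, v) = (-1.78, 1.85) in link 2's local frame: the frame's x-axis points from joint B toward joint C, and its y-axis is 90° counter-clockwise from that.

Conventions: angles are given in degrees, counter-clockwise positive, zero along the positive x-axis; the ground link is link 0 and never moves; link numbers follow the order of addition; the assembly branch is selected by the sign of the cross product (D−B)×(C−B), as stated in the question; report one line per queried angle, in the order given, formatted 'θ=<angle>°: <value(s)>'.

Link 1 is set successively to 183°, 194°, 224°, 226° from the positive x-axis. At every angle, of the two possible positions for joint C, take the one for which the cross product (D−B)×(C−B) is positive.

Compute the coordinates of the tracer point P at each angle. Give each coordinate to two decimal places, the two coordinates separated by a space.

A=(0,0), D=(4.00,0)
θ=183°: B = A + 2.00·(cos183°, sin183°) = (-1.9973, -0.1047)
θ=183°: |BD| = 5.9982
θ=183°: circle(B,7.00) ∩ circle(D,3.00): a=6.3334, h=2.9812
θ=183°:   candidates: C₊=(4.2832,2.9866) cross=17.882; C₋=(4.3872,-2.9749) cross=-17.882
θ=183°:   branch + wants cross > 0 → take C=(4.2832,2.9866) (cross=17.882)
θ=183°: ex = (C−B)/|BC| = (0.8972,0.4416); ey = (-0.4416,0.8972)
θ=183°: P = B + -1.78·ex + 1.85·ey = (-4.4113,0.7691)
θ=194°: B = A + 2.00·(cos194°, sin194°) = (-1.9406, -0.4838)
θ=194°: |BD| = 5.9603
θ=194°: circle(B,7.00) ∩ circle(D,3.00): a=6.3357, h=2.9764
θ=194°:   candidates: C₊=(4.1326,2.9971) cross=17.740; C₋=(4.6158,-2.9361) cross=-17.740
θ=194°:   branch + wants cross > 0 → take C=(4.1326,2.9971) (cross=17.740)
θ=194°: ex = (C−B)/|BC| = (0.8676,0.4973); ey = (-0.4973,0.8676)
θ=194°: P = B + -1.78·ex + 1.85·ey = (-4.4049,0.2361)
θ=224°: B = A + 2.00·(cos224°, sin224°) = (-1.4387, -1.3893)
θ=224°: |BD| = 5.6133
θ=224°: circle(B,7.00) ∩ circle(D,3.00): a=6.3696, h=2.9031
θ=224°:   candidates: C₊=(4.0142,3.0000) cross=16.296; C₋=(5.4513,-2.6256) cross=-16.296
θ=224°:   branch + wants cross > 0 → take C=(4.0142,3.0000) (cross=16.296)
θ=224°: ex = (C−B)/|BC| = (0.7790,0.6270); ey = (-0.6270,0.7790)
θ=224°: P = B + -1.78·ex + 1.85·ey = (-3.9853,-1.0643)
θ=226°: B = A + 2.00·(cos226°, sin226°) = (-1.3893, -1.4387)
θ=226°: |BD| = 5.5780
θ=226°: circle(B,7.00) ∩ circle(D,3.00): a=6.3745, h=2.8923
θ=226°:   candidates: C₊=(4.0235,2.9999) cross=16.134; C₋=(5.5155,-2.5891) cross=-16.134
θ=226°:   branch + wants cross > 0 → take C=(4.0235,2.9999) (cross=16.134)
θ=226°: ex = (C−B)/|BC| = (0.7733,0.6341); ey = (-0.6341,0.7733)
θ=226°: P = B + -1.78·ex + 1.85·ey = (-3.9388,-1.1368)

θ=183°: -4.41 0.77
θ=194°: -4.40 0.24
θ=224°: -3.99 -1.06
θ=226°: -3.94 -1.14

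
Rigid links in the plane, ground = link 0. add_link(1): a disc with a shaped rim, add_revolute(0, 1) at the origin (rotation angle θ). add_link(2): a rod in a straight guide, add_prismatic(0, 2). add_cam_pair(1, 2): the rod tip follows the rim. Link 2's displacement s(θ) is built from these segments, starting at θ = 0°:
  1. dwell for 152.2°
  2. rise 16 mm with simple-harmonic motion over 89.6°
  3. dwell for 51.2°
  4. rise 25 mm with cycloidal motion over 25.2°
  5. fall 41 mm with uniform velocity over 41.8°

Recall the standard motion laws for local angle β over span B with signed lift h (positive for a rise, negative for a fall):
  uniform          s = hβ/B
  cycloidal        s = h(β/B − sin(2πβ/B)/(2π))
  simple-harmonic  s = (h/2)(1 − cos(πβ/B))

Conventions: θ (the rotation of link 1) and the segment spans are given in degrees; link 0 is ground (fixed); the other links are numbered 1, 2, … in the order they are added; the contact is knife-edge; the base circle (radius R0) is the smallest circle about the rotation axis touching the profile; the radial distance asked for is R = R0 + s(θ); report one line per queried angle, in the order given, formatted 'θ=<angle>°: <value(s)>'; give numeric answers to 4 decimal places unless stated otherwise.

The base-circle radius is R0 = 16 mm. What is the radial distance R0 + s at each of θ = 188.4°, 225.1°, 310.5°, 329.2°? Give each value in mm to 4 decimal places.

segment 1 (0° to 152.2°, dwell): s unchanged at 0.0000
θ = 188.4° falls in segment 2 (152.2° to 241.8°, simple-harmonic, h = 16): β = 188.4 − 152.2 = 36.2°, B = 89.6°; Δs = 16/2·(1 − cos(π·0.4040)) = 5.6241; s = 0.0000 + 5.6241 = 5.6241
θ = 225.1° falls in segment 2 (152.2° to 241.8°, simple-harmonic, h = 16): β = 225.1 − 152.2 = 72.9°, B = 89.6°; Δs = 16/2·(1 − cos(π·0.8136)) = 14.6673; s = 0.0000 + 14.6673 = 14.6673
segment 2 (152.2° to 241.8°, simple-harmonic, h = 16) is passed completely: s = 0.0000 + (16) = 16.0000
segment 3 (241.8° to 293°, dwell): s unchanged at 16.0000
θ = 310.5° falls in segment 4 (293° to 318.2°, cycloidal, h = 25): β = 310.5 − 293 = 17.5°, B = 25.2°; Δs = 25·(0.6944 − sin(2π·0.6944)/(2π)) = 21.1000; s = 16.0000 + 21.1000 = 37.1000
segment 4 (293° to 318.2°, cycloidal, h = 25) is passed completely: s = 16.0000 + (25) = 41.0000
θ = 329.2° falls in segment 5 (318.2° to 360°, uniform, h = -41): β = 329.2 − 318.2 = 11°, B = 41.8°; Δs = -41·11/41.8 = -10.7895; s = 41.0000 − 10.7895 = 30.2105
θ=188.4°: R = R0 + s = 16 + 5.6241 = 21.6241
θ=225.1°: R = R0 + s = 16 + 14.6673 = 30.6673
θ=310.5°: R = R0 + s = 16 + 37.1000 = 53.1000
θ=329.2°: R = R0 + s = 16 + 30.2105 = 46.2105

θ=188.4°: 21.6241
θ=225.1°: 30.6673
θ=310.5°: 53.1000
θ=329.2°: 46.2105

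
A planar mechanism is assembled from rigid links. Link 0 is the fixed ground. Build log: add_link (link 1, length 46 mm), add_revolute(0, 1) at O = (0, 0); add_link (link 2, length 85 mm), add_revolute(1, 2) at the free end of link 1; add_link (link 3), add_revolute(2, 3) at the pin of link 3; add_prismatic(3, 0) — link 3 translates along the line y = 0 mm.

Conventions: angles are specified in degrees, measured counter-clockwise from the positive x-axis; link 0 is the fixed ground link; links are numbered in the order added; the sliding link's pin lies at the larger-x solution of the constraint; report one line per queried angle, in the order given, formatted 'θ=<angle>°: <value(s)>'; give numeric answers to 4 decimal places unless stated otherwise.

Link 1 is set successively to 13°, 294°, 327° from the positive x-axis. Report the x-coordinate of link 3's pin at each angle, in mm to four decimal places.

geometry: r = 46 mm, L = 85 mm, e = 0 mm
θ=13°: crank pin P = (r cos θ, r sin θ) = (44.821023, 10.347748)
θ=13°: h = r sin θ − e = 10.347748 − 0 = 10.347748
θ=13°: x = r cos θ + √(L² − h²) = 44.821023 + 84.367791 = 129.188814
θ=294°: crank pin P = (r cos θ, r sin θ) = (18.709886, -42.023091)
θ=294°: h = r sin θ − e = -42.023091 − 0 = -42.023091
θ=294°: x = r cos θ + √(L² − h²) = 18.709886 + 73.885451 = 92.595336
θ=327°: crank pin P = (r cos θ, r sin θ) = (38.578846, -25.053396)
θ=327°: h = r sin θ − e = -25.053396 − 0 = -25.053396
θ=327°: x = r cos θ + √(L² − h²) = 38.578846 + 81.223933 = 119.802780

θ=13°: 129.1888
θ=294°: 92.5953
θ=327°: 119.8028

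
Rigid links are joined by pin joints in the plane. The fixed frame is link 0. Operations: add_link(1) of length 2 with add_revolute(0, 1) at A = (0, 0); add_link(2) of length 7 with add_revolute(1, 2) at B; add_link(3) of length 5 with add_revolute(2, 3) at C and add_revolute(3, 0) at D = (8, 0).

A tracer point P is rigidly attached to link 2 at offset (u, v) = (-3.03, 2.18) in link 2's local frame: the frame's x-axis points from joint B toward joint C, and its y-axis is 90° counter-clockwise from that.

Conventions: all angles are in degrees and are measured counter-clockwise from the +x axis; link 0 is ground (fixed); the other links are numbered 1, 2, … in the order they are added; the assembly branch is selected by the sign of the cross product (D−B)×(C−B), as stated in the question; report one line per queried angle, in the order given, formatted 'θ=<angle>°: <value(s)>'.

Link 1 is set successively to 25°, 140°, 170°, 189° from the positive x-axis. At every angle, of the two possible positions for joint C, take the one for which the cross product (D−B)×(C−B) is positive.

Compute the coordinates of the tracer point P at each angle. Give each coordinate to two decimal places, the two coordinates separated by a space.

A=(0,0), D=(8.00,0)
θ=25°: B = A + 2.00·(cos25°, sin25°) = (1.8126, 0.8452)
θ=25°: |BD| = 6.2448
θ=25°: circle(B,7.00) ∩ circle(D,5.00): a=5.0440, h=4.8537
θ=25°:   candidates: C₊=(7.4671,4.9715) cross=30.310; C₋=(6.1533,-4.6465) cross=-30.310
θ=25°:   branch + wants cross > 0 → take C=(7.4671,4.9715) (cross=30.310)
θ=25°: ex = (C−B)/|BC| = (0.8078,0.5895); ey = (-0.5895,0.8078)
θ=25°: P = B + -3.03·ex + 2.18·ey = (-1.9200,0.8201)
θ=140°: B = A + 2.00·(cos140°, sin140°) = (-1.5321, 1.2856)
θ=140°: |BD| = 9.6184
θ=140°: circle(B,7.00) ∩ circle(D,5.00): a=6.0568, h=3.5093
θ=140°:   candidates: C₊=(4.9394,3.9538) cross=33.754; C₋=(4.0013,-3.0018) cross=-33.754
θ=140°:   branch + wants cross > 0 → take C=(4.9394,3.9538) (cross=33.754)
θ=140°: ex = (C−B)/|BC| = (0.9245,0.3812); ey = (-0.3812,0.9245)
θ=140°: P = B + -3.03·ex + 2.18·ey = (-5.1643,2.1460)
θ=170°: B = A + 2.00·(cos170°, sin170°) = (-1.9696, 0.3473)
θ=170°: |BD| = 9.9757
θ=170°: circle(B,7.00) ∩ circle(D,5.00): a=6.1908, h=3.2672
θ=170°:   candidates: C₊=(4.3311,3.3970) cross=32.592; C₋=(4.1036,-3.1334) cross=-32.592
θ=170°:   branch + wants cross > 0 → take C=(4.3311,3.3970) (cross=32.592)
θ=170°: ex = (C−B)/|BC| = (0.9001,0.4357); ey = (-0.4357,0.9001)
θ=170°: P = B + -3.03·ex + 2.18·ey = (-5.6467,0.9895)
θ=189°: B = A + 2.00·(cos189°, sin189°) = (-1.9754, -0.3129)
θ=189°: |BD| = 9.9803
θ=189°: circle(B,7.00) ∩ circle(D,5.00): a=6.1925, h=3.2639
θ=189°:   candidates: C₊=(4.1118,3.1435) cross=32.574; C₋=(4.3164,-3.3810) cross=-32.574
θ=189°:   branch + wants cross > 0 → take C=(4.1118,3.1435) (cross=32.574)
θ=189°: ex = (C−B)/|BC| = (0.8696,0.4938); ey = (-0.4938,0.8696)
θ=189°: P = B + -3.03·ex + 2.18·ey = (-5.6867,0.0867)

θ=25°: -1.92 0.82
θ=140°: -5.16 2.15
θ=170°: -5.65 0.99
θ=189°: -5.69 0.09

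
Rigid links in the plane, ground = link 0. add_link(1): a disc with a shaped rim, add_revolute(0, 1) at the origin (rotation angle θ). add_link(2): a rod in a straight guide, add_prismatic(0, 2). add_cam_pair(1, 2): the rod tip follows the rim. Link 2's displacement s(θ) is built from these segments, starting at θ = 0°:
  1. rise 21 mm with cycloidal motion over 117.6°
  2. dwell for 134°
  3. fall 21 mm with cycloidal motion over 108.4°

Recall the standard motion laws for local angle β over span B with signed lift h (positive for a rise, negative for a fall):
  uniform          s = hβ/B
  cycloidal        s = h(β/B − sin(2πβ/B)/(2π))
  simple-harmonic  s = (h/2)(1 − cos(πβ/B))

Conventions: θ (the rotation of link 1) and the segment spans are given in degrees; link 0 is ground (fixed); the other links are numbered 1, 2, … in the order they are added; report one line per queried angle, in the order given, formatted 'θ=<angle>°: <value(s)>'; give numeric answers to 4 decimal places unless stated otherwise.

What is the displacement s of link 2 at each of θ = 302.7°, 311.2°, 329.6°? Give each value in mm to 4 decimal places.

segment 1 (0° to 117.6°, cycloidal, h = 21) is passed completely: s = 0.0000 + (21) = 21.0000
segment 2 (117.6° to 251.6°, dwell): s unchanged at 21.0000
θ = 302.7° falls in segment 3 (251.6° to 360°, cycloidal, h = -21): β = 302.7 − 251.6 = 51.1°, B = 108.4°; Δs = -21·(0.4714 − sin(2π·0.4714)/(2π)) = -9.3021; s = 21.0000 − 9.3021 = 11.6979
θ = 311.2° falls in segment 3 (251.6° to 360°, cycloidal, h = -21): β = 311.2 − 251.6 = 59.6°, B = 108.4°; Δs = -21·(0.5498 − sin(2π·0.5498)/(2π)) = -12.5753; s = 21.0000 − 12.5753 = 8.4247
θ = 329.6° falls in segment 3 (251.6° to 360°, cycloidal, h = -21): β = 329.6 − 251.6 = 78°, B = 108.4°; Δs = -21·(0.7196 − sin(2π·0.7196)/(2π)) = -18.3920; s = 21.0000 − 18.3920 = 2.6080

θ=302.7°: 11.6979
θ=311.2°: 8.4247
θ=329.6°: 2.6080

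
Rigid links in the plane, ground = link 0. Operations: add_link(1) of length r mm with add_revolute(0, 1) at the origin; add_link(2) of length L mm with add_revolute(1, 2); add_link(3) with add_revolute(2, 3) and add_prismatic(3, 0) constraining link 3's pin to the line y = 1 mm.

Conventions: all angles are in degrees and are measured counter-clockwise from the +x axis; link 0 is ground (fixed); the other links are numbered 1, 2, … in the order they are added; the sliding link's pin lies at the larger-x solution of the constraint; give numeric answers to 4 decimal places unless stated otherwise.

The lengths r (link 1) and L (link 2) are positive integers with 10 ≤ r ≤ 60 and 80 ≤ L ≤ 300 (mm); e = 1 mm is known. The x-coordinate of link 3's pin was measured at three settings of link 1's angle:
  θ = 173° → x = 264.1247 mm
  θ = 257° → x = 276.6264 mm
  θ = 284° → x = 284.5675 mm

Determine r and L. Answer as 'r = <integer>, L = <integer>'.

constraint per measurement: (x − r cos θ)² + (r sin θ − e)² = L²
subtracting the θ₁ and θ₂ equations cancels the r² and L² terms:
r = (x₁² − x₂²) / (2[(x₁cos θ₁ + e sin θ₁) − (x₂cos θ₂ + e sin θ₂)]) = 17.0000 → r = 17
L² = (x₁ − r cos θ₁)² + (r sin θ₁ − e)² = 78961.0160 → L = 281.0000 → L = 281
check at θ₃=284°: x = 284.5675 (printed 284.5675) ✓

r = 17, L = 281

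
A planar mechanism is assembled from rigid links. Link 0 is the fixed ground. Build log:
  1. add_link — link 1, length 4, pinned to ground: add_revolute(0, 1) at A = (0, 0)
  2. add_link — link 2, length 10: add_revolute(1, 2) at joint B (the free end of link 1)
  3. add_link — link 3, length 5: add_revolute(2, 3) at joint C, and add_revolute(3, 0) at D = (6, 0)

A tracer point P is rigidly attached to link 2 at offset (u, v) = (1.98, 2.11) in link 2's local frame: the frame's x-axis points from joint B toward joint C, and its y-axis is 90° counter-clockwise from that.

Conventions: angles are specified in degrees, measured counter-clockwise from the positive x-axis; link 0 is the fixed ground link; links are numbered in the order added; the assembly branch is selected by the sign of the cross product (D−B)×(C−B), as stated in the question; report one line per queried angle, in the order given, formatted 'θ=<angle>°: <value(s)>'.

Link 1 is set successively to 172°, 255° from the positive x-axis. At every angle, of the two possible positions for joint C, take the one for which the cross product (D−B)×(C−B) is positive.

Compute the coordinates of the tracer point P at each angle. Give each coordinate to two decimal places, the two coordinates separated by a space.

A=(0,0), D=(6.00,0)
θ=172°: B = A + 4.00·(cos172°, sin172°) = (-3.9611, 0.5567)
θ=172°: |BD| = 9.9766
θ=172°: circle(B,10.00) ∩ circle(D,5.00): a=8.7471, h=4.8465
θ=172°:   candidates: C₊=(5.0428,4.9075) cross=48.351; C₋=(4.5020,-4.7703) cross=-48.351
θ=172°:   branch + wants cross > 0 → take C=(5.0428,4.9075) (cross=48.351)
θ=172°: ex = (C−B)/|BC| = (0.9004,0.4351); ey = (-0.4351,0.9004)
θ=172°: P = B + 1.98·ex + 2.11·ey = (-3.0963,3.3180)
θ=255°: B = A + 4.00·(cos255°, sin255°) = (-1.0353, -3.8637)
θ=255°: |BD| = 8.0264
θ=255°: circle(B,10.00) ∩ circle(D,5.00): a=8.6853, h=4.9564
θ=255°:   candidates: C₊=(4.1916,4.6615) cross=39.782; C₋=(8.9634,-4.0272) cross=-39.782
θ=255°:   branch + wants cross > 0 → take C=(4.1916,4.6615) (cross=39.782)
θ=255°: ex = (C−B)/|BC| = (0.5227,0.8525); ey = (-0.8525,0.5227)
θ=255°: P = B + 1.98·ex + 2.11·ey = (-1.7992,-1.0728)

θ=172°: -3.10 3.32
θ=255°: -1.80 -1.07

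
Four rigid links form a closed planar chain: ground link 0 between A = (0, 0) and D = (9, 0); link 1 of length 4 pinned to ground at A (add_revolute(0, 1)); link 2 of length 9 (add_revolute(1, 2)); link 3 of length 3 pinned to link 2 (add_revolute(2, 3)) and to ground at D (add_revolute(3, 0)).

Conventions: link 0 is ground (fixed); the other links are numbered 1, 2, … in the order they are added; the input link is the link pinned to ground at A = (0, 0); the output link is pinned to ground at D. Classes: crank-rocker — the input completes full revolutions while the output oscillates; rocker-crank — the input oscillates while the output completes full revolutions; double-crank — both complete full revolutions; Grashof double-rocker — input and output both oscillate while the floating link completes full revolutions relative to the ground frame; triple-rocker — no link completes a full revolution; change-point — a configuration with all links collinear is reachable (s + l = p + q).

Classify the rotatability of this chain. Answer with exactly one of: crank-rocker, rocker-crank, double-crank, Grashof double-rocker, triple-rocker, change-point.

lengths: ground=9, input=4, coupler=9, output=3
sorted: s=3 (shortest), l=9 (longest), p+q=13
s + l = 12 vs p + q = 13
s + l < p + q (Grashof) with shortest = output link → rocker-crank

rocker-crank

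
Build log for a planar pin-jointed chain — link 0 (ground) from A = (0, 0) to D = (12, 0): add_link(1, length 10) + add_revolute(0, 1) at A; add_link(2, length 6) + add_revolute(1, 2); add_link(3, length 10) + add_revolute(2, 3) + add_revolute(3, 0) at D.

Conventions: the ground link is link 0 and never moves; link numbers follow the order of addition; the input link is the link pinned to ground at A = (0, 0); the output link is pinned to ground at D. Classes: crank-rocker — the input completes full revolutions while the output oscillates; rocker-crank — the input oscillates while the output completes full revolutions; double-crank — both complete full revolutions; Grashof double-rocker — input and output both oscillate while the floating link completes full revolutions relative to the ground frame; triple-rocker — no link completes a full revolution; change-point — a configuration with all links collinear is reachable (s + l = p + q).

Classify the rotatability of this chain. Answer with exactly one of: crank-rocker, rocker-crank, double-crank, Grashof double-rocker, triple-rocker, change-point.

lengths: ground=12, input=10, coupler=6, output=10
sorted: s=6 (shortest), l=12 (longest), p+q=20
s + l = 18 vs p + q = 20
s + l < p + q (Grashof) with shortest = coupler link → Grashof double-rocker

Grashof double-rocker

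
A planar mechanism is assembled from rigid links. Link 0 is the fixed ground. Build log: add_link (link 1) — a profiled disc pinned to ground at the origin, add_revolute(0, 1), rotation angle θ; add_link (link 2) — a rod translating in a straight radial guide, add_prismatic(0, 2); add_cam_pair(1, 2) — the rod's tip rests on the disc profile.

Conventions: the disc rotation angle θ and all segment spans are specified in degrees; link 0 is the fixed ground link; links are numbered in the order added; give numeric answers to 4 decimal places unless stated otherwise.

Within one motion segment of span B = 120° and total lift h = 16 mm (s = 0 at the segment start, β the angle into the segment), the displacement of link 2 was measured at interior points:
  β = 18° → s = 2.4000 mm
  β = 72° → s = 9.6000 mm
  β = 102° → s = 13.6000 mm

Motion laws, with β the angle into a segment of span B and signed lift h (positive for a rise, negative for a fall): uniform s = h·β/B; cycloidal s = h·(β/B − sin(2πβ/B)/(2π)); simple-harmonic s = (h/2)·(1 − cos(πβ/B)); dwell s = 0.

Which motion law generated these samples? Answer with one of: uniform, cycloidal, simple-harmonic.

candidates at β/B = r: uniform s = h·r (linear in β); cycloidal s = h·(r − sin(2πr)/(2π)); simple-harmonic s = (h/2)(1 − cos(πr))
β=18°: printed 2.4000 | uniform 2.4000, cycloidal 0.3399, simple-harmonic 0.8719
β=72°: printed 9.6000 | uniform 9.6000, cycloidal 11.0968, simple-harmonic 10.4721
β=102°: printed 13.6000 | uniform 13.6000, cycloidal 15.6601, simple-harmonic 15.1281
only one law matches every sample → uniform

uniform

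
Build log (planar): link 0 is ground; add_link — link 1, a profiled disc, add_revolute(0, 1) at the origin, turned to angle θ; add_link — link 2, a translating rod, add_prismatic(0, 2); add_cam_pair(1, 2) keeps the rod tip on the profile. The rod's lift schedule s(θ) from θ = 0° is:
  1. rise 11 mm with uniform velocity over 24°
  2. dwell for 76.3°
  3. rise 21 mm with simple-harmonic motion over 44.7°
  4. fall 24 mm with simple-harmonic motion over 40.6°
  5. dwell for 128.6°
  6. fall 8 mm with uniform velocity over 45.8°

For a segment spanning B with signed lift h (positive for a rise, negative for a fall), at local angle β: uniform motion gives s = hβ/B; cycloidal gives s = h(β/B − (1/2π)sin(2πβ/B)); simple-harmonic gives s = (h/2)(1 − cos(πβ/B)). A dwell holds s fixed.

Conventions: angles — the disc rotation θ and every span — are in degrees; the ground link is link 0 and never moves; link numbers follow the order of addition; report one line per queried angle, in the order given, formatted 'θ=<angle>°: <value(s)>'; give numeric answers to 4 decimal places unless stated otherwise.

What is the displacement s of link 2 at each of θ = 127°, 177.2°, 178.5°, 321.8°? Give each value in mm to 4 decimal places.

seg 1 [0°–24°] uniform, h=11: full span → s += 11 → s = 11.0000
seg 2 [24°–100.3°] dwell: s stays 11.0000
seg 3 [100.3°–145°] simple-harmonic, h=21: θ=127° here. β=26.7, B=44.7. 21/2·(1 − cos(π·0.5973)) = 13.6603 → s = 24.6603
seg 3 [100.3°–145°] simple-harmonic, h=21: full span → s += 21 → s = 32.0000
seg 4 [145°–185.6°] simple-harmonic, h=-24: θ=177.2° here. β=32.2, B=40.6. -24/2·(1 − cos(π·0.7931)) = -21.5531 → s = 10.4469
seg 4 [145°–185.6°] simple-harmonic, h=-24: θ=178.5° here. β=33.5, B=40.6. -24/2·(1 − cos(π·0.8251)) = -22.2341 → s = 9.7659
seg 4 [145°–185.6°] simple-harmonic, h=-24: full span → s += -24 → s = 8.0000
seg 5 [185.6°–314.2°] dwell: s stays 8.0000
seg 6 [314.2°–360°] uniform, h=-8: θ=321.8° here. β=7.6, B=45.8. -8·7.6/45.8 = -1.3275 → s = 6.6725

θ=127°: 24.6603
θ=177.2°: 10.4469
θ=178.5°: 9.7659
θ=321.8°: 6.6725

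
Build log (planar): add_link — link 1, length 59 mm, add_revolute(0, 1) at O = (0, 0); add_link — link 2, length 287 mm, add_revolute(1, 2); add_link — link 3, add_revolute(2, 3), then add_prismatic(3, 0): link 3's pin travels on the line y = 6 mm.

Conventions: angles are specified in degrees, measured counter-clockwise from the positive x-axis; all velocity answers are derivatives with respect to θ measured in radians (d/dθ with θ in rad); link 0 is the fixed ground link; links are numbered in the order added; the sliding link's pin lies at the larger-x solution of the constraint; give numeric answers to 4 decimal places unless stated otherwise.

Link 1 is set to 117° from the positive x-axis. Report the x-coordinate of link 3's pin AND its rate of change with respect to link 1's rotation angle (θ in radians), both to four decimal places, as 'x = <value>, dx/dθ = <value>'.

geometry: r = 59 mm, L = 287 mm, e = 6 mm
crank pin P = (r cos θ, r sin θ) = (-26.785439, 52.569385)
h = r sin θ − e = 52.569385 − 6 = 46.569385
x = r cos θ + √(L² − h²) = -26.785439 + 283.196561 = 256.411122
dx/dθ = −r sin θ − h·r cos θ/√(L² − h²) (θ in radians; h = 46.569385) = -48.164736

x = 256.4111, dx/dθ = -48.1647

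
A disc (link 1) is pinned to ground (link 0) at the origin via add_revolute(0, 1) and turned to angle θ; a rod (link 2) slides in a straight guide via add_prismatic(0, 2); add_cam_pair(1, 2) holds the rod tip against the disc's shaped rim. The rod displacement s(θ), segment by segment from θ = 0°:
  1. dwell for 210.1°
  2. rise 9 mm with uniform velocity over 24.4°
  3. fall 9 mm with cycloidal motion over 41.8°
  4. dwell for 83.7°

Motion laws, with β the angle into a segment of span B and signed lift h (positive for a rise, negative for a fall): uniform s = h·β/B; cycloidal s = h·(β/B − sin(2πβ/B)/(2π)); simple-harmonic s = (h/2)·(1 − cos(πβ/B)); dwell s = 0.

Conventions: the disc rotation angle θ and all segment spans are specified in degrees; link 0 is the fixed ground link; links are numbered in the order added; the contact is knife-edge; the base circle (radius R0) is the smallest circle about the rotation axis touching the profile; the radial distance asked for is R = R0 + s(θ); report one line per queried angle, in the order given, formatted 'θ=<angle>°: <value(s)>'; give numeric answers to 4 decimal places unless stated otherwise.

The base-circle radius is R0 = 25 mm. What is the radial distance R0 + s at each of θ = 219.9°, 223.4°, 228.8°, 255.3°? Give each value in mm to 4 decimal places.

segment 1 (0° to 210.1°, dwell): s unchanged at 0.0000
θ = 219.9° falls in segment 2 (210.1° to 234.5°, uniform, h = 9): β = 219.9 − 210.1 = 9.8°, B = 24.4°; Δs = 9·9.8/24.4 = 3.6148; s = 0.0000 + 3.6148 = 3.6148
θ = 223.4° falls in segment 2 (210.1° to 234.5°, uniform, h = 9): β = 223.4 − 210.1 = 13.3°, B = 24.4°; Δs = 9·13.3/24.4 = 4.9057; s = 0.0000 + 4.9057 = 4.9057
θ = 228.8° falls in segment 2 (210.1° to 234.5°, uniform, h = 9): β = 228.8 − 210.1 = 18.7°, B = 24.4°; Δs = 9·18.7/24.4 = 6.8975; s = 0.0000 + 6.8975 = 6.8975
segment 2 (210.1° to 234.5°, uniform, h = 9) is passed completely: s = 0.0000 + (9) = 9.0000
θ = 255.3° falls in segment 3 (234.5° to 276.3°, cycloidal, h = -9): β = 255.3 − 234.5 = 20.8°, B = 41.8°; Δs = -9·(0.4976 − sin(2π·0.4976)/(2π)) = -4.4569; s = 9.0000 − 4.4569 = 4.5431
θ=219.9°: R = R0 + s = 25 + 3.6148 = 28.6148
θ=223.4°: R = R0 + s = 25 + 4.9057 = 29.9057
θ=228.8°: R = R0 + s = 25 + 6.8975 = 31.8975
θ=255.3°: R = R0 + s = 25 + 4.5431 = 29.5431

θ=219.9°: 28.6148
θ=223.4°: 29.9057
θ=228.8°: 31.8975
θ=255.3°: 29.5431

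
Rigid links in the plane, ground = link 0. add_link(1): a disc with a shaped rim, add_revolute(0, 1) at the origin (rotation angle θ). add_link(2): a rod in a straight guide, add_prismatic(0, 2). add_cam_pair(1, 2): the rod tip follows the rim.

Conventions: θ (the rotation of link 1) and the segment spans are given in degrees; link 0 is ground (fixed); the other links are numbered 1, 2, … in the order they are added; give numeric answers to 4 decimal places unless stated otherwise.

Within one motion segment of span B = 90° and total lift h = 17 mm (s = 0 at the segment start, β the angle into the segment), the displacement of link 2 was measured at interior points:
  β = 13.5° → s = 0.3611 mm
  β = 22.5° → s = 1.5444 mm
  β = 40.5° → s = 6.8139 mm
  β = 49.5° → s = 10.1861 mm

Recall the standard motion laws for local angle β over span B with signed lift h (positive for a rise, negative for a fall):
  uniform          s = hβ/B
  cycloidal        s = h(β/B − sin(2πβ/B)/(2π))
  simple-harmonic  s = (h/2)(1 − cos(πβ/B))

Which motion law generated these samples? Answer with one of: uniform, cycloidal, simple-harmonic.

candidates at β/B = r: uniform s = h·r (linear in β); cycloidal s = h·(r − sin(2πr)/(2π)); simple-harmonic s = (h/2)(1 − cos(πr))
β=13.5°: printed 0.3611 | uniform 2.5500, cycloidal 0.3611, simple-harmonic 0.9264
β=22.5°: printed 1.5444 | uniform 4.2500, cycloidal 1.5444, simple-harmonic 2.4896
β=40.5°: printed 6.8139 | uniform 7.6500, cycloidal 6.8139, simple-harmonic 7.1703
β=49.5°: printed 10.1861 | uniform 9.3500, cycloidal 10.1861, simple-harmonic 9.8297
only one law matches every sample → cycloidal

cycloidal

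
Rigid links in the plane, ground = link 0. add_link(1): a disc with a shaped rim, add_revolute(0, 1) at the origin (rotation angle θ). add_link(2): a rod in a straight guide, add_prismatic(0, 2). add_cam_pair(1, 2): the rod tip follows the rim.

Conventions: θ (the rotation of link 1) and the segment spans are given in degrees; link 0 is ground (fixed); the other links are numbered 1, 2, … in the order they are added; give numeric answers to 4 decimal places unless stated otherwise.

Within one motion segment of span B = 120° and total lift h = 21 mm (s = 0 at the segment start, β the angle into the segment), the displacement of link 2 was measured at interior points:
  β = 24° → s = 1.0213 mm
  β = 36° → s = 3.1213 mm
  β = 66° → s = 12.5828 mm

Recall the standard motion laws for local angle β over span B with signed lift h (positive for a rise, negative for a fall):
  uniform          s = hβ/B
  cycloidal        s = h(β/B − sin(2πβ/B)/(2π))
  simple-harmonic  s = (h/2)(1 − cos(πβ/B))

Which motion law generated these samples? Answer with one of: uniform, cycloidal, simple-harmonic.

candidates at β/B = r: uniform s = h·r (linear in β); cycloidal s = h·(r − sin(2πr)/(2π)); simple-harmonic s = (h/2)(1 − cos(πr))
β=24°: printed 1.0213 | uniform 4.2000, cycloidal 1.0213, simple-harmonic 2.0053
β=36°: printed 3.1213 | uniform 6.3000, cycloidal 3.1213, simple-harmonic 4.3283
β=66°: printed 12.5828 | uniform 11.5500, cycloidal 12.5828, simple-harmonic 12.1426
only one law matches every sample → cycloidal

cycloidal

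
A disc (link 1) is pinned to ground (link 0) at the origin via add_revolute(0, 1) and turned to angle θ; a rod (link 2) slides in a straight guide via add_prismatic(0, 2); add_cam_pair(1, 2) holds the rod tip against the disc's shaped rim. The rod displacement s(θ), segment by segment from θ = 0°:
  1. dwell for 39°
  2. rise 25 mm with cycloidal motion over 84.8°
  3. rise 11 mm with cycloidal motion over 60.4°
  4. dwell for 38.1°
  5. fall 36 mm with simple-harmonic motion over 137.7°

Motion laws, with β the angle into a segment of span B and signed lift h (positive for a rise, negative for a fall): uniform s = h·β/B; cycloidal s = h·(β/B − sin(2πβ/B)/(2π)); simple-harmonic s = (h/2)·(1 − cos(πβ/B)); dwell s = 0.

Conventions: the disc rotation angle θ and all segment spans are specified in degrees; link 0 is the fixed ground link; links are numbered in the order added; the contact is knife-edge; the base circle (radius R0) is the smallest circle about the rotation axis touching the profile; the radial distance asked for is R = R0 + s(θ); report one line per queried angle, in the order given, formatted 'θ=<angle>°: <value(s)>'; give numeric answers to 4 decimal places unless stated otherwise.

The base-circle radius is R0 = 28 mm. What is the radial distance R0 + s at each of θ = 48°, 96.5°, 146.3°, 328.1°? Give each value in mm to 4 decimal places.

segment 1 (0° to 39°, dwell): s unchanged at 0.0000
θ = 48° falls in segment 2 (39° to 123.8°, cycloidal, h = 25): β = 48 − 39 = 9°, B = 84.8°; Δs = 25·(0.1061 − sin(2π·0.1061)/(2π)) = 0.1923; s = 0.0000 + 0.1923 = 0.1923
θ = 96.5° falls in segment 2 (39° to 123.8°, cycloidal, h = 25): β = 96.5 − 39 = 57.5°, B = 84.8°; Δs = 25·(0.6781 − sin(2π·0.6781)/(2π)) = 20.5310; s = 0.0000 + 20.5310 = 20.5310
segment 2 (39° to 123.8°, cycloidal, h = 25) is passed completely: s = 0.0000 + (25) = 25.0000
θ = 146.3° falls in segment 3 (123.8° to 184.2°, cycloidal, h = 11): β = 146.3 − 123.8 = 22.5°, B = 60.4°; Δs = 11·(0.3725 − sin(2π·0.3725)/(2π)) = 2.8406; s = 25.0000 + 2.8406 = 27.8406
segment 3 (123.8° to 184.2°, cycloidal, h = 11) is passed completely: s = 25.0000 + (11) = 36.0000
segment 4 (184.2° to 222.3°, dwell): s unchanged at 36.0000
θ = 328.1° falls in segment 5 (222.3° to 360°, simple-harmonic, h = -36): β = 328.1 − 222.3 = 105.8°, B = 137.7°; Δs = -36/2·(1 − cos(π·0.7683)) = -31.4396; s = 36.0000 − 31.4396 = 4.5604
θ=48°: R = R0 + s = 28 + 0.1923 = 28.1923
θ=96.5°: R = R0 + s = 28 + 20.5310 = 48.5310
θ=146.3°: R = R0 + s = 28 + 27.8406 = 55.8406
θ=328.1°: R = R0 + s = 28 + 4.5604 = 32.5604

θ=48°: 28.1923
θ=96.5°: 48.5310
θ=146.3°: 55.8406
θ=328.1°: 32.5604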